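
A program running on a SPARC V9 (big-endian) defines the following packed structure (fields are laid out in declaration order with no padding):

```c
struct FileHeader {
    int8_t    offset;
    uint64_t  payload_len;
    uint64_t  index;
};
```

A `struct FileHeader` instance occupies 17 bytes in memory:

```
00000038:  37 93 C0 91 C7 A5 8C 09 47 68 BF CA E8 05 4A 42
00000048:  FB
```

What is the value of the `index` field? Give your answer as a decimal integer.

7547974598366216955

`index` follows `offset` (1 B), `payload_len` (8 B), so it starts at offset 1 + 8 = 9 and occupies 8 bytes.
Bytes at offsets 9..16: 68 BF CA E8 05 4A 42 FB.
Big-endian: lowest address holds the most-significant byte.
The bytes are already most-significant first: 0x68BFCAE8054A42FB.
0x68BFCAE8054A42FB = 7547974598366216955.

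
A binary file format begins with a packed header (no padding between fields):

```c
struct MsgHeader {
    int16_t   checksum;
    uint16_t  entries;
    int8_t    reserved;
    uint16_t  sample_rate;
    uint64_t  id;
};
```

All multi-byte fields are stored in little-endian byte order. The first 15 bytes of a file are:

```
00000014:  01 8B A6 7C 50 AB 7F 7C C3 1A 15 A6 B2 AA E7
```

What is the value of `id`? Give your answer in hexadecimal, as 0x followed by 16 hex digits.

`id` follows `checksum` (2 B), `entries` (2 B), `reserved` (1 B), `sample_rate` (2 B), so it starts at offset 2 + 2 + 1 + 2 = 7 and occupies 8 bytes.
Bytes at offsets 7..14: 7C C3 1A 15 A6 B2 AA E7.
In little-endian order the low byte comes first in memory.
Reassemble most-significant byte first: E7 AA B2 A6 15 1A C3 7C → 0xE7AAB2A6151AC37C.

0xE7AAB2A6151AC37C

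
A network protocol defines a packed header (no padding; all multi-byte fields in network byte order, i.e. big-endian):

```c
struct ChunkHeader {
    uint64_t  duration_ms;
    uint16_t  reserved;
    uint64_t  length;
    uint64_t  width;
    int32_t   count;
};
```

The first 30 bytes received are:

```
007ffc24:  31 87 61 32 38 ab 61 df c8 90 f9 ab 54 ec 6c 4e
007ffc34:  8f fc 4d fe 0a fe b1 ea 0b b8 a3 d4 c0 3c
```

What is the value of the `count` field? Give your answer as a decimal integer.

-1546338244

`count` follows `duration_ms` (8 B), `reserved` (2 B), `length` (8 B), `width` (8 B), so it starts at offset 8 + 2 + 8 + 8 = 26 and occupies 4 bytes.
Bytes at offsets 26..29: A3 D4 C0 3C.
Big-endian stores the most-significant byte at the lowest address.
The bytes are already most-significant first: 0xA3D4C03C.
Top bit is set, so as a signed 32-bit value this is 0xA3D4C03C − 2^32 = -1546338244.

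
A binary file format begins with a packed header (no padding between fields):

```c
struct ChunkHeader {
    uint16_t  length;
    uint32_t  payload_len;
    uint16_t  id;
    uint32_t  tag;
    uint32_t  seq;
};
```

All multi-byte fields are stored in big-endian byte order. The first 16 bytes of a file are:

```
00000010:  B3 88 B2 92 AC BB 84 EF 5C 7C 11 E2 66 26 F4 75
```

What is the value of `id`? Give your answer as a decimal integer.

34031

`id` follows `length` (2 B), `payload_len` (4 B), so it starts at offset 2 + 4 = 6 and occupies 2 bytes.
Bytes at offsets 6..7: 84 EF.
Big-endian stores the most-significant byte at the lowest address.
The bytes are already most-significant first: 0x84EF.
0x84EF = 34031.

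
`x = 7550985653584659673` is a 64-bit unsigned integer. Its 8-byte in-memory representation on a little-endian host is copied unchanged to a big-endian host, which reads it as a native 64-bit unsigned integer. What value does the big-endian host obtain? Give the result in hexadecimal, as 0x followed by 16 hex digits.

0xD904FCF1717DCA68

7550985653584659673 in 64-bit hexadecimal is 0x68CA7D71F1FC04D9.
Stored little-endian, the bytes at ascending addresses are D9 04 FC F1 71 7D CA 68.
Read back as big-endian, the last byte is least significant, giving 0xD904FCF1717DCA68.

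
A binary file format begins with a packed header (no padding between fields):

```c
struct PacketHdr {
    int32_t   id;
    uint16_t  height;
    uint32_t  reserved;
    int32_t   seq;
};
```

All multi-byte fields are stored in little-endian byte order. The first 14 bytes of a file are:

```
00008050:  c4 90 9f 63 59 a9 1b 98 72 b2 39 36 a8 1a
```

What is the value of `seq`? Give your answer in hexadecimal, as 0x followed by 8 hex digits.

0x1AA83639

`seq` follows `id` (4 B), `height` (2 B), `reserved` (4 B), so it starts at offset 4 + 2 + 4 = 10 and occupies 4 bytes.
Bytes at offsets 10..13: 39 36 A8 1A.
Little-endian stores the least-significant byte at the lowest address.
Reassemble most-significant byte first: 1A A8 36 39 → 0x1AA83639.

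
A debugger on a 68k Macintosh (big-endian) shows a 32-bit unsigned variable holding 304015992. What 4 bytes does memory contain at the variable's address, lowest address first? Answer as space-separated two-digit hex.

304015992 in hexadecimal, padded to 32 bits, is 0x121EEA78.
Split into bytes (most-significant first): 12 1E EA 78.
Big-endian stores the most-significant byte at the lowest address.
So the memory order matches the most-significant-first order: 12 1E EA 78.

12 1E EA 78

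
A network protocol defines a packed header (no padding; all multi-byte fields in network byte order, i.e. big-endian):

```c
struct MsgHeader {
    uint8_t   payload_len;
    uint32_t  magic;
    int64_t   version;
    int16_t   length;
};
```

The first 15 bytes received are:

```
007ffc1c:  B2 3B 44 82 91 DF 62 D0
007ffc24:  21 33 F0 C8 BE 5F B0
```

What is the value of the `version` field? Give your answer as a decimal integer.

-2350087214510061378

`version` follows `payload_len` (1 B), `magic` (4 B), so it starts at offset 1 + 4 = 5 and occupies 8 bytes.
Bytes at offsets 5..12: DF 62 D0 21 33 F0 C8 BE.
Big-endian: lowest address holds the most-significant byte.
The bytes are already most-significant first: 0xDF62D02133F0C8BE.
Top bit is set, so as a signed 64-bit value this is 0xDF62D02133F0C8BE − 2^64 = -2350087214510061378.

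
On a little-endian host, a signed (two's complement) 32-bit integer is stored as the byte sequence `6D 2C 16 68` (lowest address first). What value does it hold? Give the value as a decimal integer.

In little-endian order the low byte comes first in memory.
Reassemble most-significant byte first: 68 16 2C 6D → 0x68162C6D.
0x68162C6D = 1746283629.

1746283629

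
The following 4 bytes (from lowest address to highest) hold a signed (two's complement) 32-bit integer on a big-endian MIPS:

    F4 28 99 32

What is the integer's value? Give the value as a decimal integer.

-198665934

In big-endian order the high byte comes first in memory.
The bytes are already most-significant first: 0xF4289932.
Top bit is set, so as a signed 32-bit value this is 0xF4289932 − 2^32 = -198665934.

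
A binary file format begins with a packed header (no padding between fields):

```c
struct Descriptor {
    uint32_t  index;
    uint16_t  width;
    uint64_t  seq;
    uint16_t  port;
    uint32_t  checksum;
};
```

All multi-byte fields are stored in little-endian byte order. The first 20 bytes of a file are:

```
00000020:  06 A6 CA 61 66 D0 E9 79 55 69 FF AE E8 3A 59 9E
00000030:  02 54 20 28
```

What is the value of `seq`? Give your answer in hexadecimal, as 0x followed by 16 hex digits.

`seq` follows `index` (4 B), `width` (2 B), so it starts at offset 4 + 2 = 6 and occupies 8 bytes.
Bytes at offsets 6..13: E9 79 55 69 FF AE E8 3A.
Little-endian: lowest address holds the least-significant byte.
Reassemble most-significant byte first: 3A E8 AE FF 69 55 79 E9 → 0x3AE8AEFF695579E9.

0x3AE8AEFF695579E9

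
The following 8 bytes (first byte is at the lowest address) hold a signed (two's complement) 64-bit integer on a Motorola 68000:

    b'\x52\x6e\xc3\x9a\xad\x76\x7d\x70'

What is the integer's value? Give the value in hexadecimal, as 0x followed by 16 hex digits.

Big-endian stores the most-significant byte at the lowest address.
The bytes are already most-significant first: 0x526EC39AAD767D70.

0x526EC39AAD767D70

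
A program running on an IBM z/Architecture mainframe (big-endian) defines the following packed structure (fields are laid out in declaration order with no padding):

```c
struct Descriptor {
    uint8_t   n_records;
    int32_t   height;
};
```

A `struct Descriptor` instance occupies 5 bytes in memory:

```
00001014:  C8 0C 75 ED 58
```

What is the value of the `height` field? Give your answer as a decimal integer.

209055064

`height` follows `n_records` (1 byte), so it starts at byte offset 1 and occupies 4 bytes.
Bytes at offsets 1..4: 0C 75 ED 58.
Big-endian stores the most-significant byte at the lowest address.
The bytes are already most-significant first: 0x0C75ED58.
0x0C75ED58 = 209055064.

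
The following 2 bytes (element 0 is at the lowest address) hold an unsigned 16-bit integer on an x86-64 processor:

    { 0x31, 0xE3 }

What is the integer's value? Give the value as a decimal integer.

58161

Little-endian: lowest address holds the least-significant byte.
Reassemble most-significant byte first: E3 31 → 0xE331.
0xE331 = 58161.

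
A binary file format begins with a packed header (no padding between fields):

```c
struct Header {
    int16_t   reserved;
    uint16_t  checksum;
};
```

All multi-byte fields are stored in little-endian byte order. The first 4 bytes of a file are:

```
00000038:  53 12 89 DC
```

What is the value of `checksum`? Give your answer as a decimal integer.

56457

`checksum` follows `reserved` (2 bytes), so it starts at byte offset 2 and occupies 2 bytes.
Bytes at offsets 2..3: 89 DC.
Little-endian stores the least-significant byte at the lowest address.
Reassemble most-significant byte first: DC 89 → 0xDC89.
0xDC89 = 56457.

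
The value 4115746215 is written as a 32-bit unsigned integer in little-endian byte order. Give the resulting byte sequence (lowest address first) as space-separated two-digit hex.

4115746215 in hexadecimal, padded to 32 bits, is 0xF5514DA7.
Split into bytes (most-significant first): F5 51 4D A7.
Little-endian stores the least-significant byte at the lowest address.
So at ascending addresses the bytes are A7 4D 51 F5.

A7 4D 51 F5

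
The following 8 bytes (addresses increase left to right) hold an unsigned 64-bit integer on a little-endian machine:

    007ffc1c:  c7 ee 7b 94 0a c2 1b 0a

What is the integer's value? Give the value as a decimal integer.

728389115447078599

Little-endian: lowest address holds the least-significant byte.
Reassemble most-significant byte first: 0A 1B C2 0A 94 7B EE C7 → 0x0A1BC20A947BEEC7.
0x0A1BC20A947BEEC7 = 728389115447078599.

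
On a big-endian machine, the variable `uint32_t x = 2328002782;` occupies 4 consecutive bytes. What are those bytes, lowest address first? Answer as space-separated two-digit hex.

2328002782 in hexadecimal, padded to 32 bits, is 0x8AC280DE.
Split into bytes (most-significant first): 8A C2 80 DE.
Big-endian: lowest address holds the most-significant byte.
So the memory order matches the most-significant-first order: 8A C2 80 DE.

8A C2 80 DE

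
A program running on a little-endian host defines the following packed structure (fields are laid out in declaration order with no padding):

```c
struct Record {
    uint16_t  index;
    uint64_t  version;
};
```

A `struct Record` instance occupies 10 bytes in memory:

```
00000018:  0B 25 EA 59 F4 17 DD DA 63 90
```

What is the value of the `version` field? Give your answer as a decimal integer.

`version` follows `index` (2 bytes), so it starts at byte offset 2 and occupies 8 bytes.
Bytes at offsets 2..9: EA 59 F4 17 DD DA 63 90.
In little-endian order the low byte comes first in memory.
Reassemble most-significant byte first: 90 63 DA DD 17 F4 59 EA → 0x9063DADD17F459EA.
0x9063DADD17F459EA = 10404400207280495082.

10404400207280495082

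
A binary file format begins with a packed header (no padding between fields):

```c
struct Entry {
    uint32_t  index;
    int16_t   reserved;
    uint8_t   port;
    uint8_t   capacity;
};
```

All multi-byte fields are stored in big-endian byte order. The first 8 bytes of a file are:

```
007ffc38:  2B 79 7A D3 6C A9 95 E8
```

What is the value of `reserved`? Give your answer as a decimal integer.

`reserved` follows `index` (4 bytes), so it starts at byte offset 4 and occupies 2 bytes.
Bytes at offsets 4..5: 6C A9.
In big-endian order the high byte comes first in memory.
The bytes are already most-significant first: 0x6CA9.
0x6CA9 = 27817.

27817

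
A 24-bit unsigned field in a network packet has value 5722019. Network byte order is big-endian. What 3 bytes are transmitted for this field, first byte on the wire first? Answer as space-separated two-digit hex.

5722019 in hexadecimal, padded to 24 bits, is 0x574FA3.
Split into bytes (most-significant first): 57 4F A3.
Big-endian: lowest address holds the most-significant byte.
So the memory order matches the most-significant-first order: 57 4F A3.

57 4F A3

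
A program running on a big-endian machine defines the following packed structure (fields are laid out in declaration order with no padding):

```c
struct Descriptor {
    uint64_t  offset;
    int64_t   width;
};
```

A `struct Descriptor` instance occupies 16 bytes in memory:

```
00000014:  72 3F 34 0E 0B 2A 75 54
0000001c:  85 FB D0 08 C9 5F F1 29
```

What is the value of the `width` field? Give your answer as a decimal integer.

`width` follows `offset` (8 bytes), so it starts at byte offset 8 and occupies 8 bytes.
Bytes at offsets 8..15: 85 FB D0 08 C9 5F F1 29.
In big-endian order the high byte comes first in memory.
The bytes are already most-significant first: 0x85FBD008C95FF129.
Top bit is set, so as a signed 64-bit value this is 0x85FBD008C95FF129 − 2^64 = -8792205111353937623.

-8792205111353937623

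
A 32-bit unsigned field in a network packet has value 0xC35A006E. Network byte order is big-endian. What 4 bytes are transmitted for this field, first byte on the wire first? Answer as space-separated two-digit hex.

C3 5A 00 6E

Split into bytes (most-significant first): C3 5A 00 6E.
In big-endian order the high byte comes first in memory.
So the memory order matches the most-significant-first order: C3 5A 00 6E.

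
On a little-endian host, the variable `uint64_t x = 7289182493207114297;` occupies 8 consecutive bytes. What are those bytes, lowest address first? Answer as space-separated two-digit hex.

7289182493207114297 in hexadecimal, padded to 64 bits, is 0x652860DB9A9B3239.
Split into bytes (most-significant first): 65 28 60 DB 9A 9B 32 39.
Little-endian stores the least-significant byte at the lowest address.
So at ascending addresses the bytes are 39 32 9B 9A DB 60 28 65.

39 32 9B 9A DB 60 28 65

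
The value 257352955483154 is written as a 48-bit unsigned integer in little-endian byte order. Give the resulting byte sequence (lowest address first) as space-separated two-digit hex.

12 54 7E A7 0F EA

257352955483154 in hexadecimal, padded to 48 bits, is 0xEA0FA77E5412.
Split into bytes (most-significant first): EA 0F A7 7E 54 12.
In little-endian order the low byte comes first in memory.
So at ascending addresses the bytes are 12 54 7E A7 0F EA.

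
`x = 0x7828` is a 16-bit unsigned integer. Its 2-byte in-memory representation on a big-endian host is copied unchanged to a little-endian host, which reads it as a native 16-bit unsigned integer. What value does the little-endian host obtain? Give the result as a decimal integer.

10360

Stored big-endian, the bytes at ascending addresses are 78 28.
Read back as little-endian, the first byte is least significant, giving 0x2878.
0x2878 = 10360.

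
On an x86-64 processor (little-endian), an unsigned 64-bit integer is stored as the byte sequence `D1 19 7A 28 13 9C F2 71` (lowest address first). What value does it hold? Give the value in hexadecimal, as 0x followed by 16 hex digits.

In little-endian order the low byte comes first in memory.
Reassemble most-significant byte first: 71 F2 9C 13 28 7A 19 D1 → 0x71F29C13287A19D1.

0x71F29C13287A19D1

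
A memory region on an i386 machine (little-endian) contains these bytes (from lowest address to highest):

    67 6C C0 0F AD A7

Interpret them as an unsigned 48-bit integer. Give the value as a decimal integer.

184361735449703

In little-endian order the low byte comes first in memory.
Reassemble most-significant byte first: A7 AD 0F C0 6C 67 → 0xA7AD0FC06C67.
0xA7AD0FC06C67 = 184361735449703.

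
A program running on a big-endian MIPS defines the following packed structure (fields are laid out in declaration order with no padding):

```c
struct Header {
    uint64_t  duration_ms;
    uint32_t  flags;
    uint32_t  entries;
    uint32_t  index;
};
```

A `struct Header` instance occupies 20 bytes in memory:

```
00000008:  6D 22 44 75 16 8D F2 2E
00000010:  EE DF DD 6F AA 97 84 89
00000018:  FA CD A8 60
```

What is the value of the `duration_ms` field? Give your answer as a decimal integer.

`duration_ms` is the first field, at byte offset 0, occupying 8 bytes.
Bytes at offsets 0..7: 6D 22 44 75 16 8D F2 2E.
In big-endian order the high byte comes first in memory.
The bytes are already most-significant first: 0x6D224475168DF22E.
0x6D224475168DF22E = 7863923169022571054.

7863923169022571054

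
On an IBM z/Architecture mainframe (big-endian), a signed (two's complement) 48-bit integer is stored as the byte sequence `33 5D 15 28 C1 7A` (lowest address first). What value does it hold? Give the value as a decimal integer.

Big-endian: lowest address holds the most-significant byte.
The bytes are already most-significant first: 0x335D1528C17A.
0x335D1528C17A = 56474879967610.

56474879967610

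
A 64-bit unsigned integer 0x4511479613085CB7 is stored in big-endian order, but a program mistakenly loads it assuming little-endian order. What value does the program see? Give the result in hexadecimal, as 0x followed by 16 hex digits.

Stored big-endian, the bytes at ascending addresses are 45 11 47 96 13 08 5C B7.
Read back as little-endian, the first byte is least significant, giving 0xB75C081396471145.

0xB75C081396471145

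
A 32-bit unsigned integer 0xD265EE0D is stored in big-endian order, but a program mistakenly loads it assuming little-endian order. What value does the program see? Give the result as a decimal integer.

Stored big-endian, the bytes at ascending addresses are D2 65 EE 0D.
Read back as little-endian, the first byte is least significant, giving 0x0DEE65D2.
0x0DEE65D2 = 233727442.

233727442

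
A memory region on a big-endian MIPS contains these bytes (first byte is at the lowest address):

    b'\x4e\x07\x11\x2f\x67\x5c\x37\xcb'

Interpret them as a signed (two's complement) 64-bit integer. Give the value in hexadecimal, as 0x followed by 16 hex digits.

Big-endian stores the most-significant byte at the lowest address.
The bytes are already most-significant first: 0x4E07112F675C37CB.

0x4E07112F675C37CB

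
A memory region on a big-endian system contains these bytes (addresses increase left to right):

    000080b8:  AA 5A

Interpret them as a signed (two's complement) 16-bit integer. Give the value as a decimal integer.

Big-endian stores the most-significant byte at the lowest address.
The bytes are already most-significant first: 0xAA5A.
Top bit is set, so as a signed 16-bit value this is 0xAA5A − 2^16 = -21926.

-21926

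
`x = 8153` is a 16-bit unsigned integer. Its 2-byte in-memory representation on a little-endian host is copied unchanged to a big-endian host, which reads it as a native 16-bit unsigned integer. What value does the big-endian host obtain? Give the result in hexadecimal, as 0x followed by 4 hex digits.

8153 in 16-bit hexadecimal is 0x1FD9.
Stored little-endian, the bytes at ascending addresses are D9 1F.
Read back as big-endian, the last byte is least significant, giving 0xD91F.

0xD91F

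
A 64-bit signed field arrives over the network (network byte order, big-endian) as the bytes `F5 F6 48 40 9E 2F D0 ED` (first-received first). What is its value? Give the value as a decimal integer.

Big-endian: lowest address holds the most-significant byte.
The bytes are already most-significant first: 0xF5F648409E2FD0ED.
Top bit is set, so as a signed 64-bit value this is 0xF5F648409E2FD0ED − 2^64 = -723311247777345299.

-723311247777345299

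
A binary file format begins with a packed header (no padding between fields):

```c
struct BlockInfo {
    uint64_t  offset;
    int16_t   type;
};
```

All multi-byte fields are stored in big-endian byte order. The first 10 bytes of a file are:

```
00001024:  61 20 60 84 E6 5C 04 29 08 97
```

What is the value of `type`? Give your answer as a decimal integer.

2199

`type` follows `offset` (8 bytes), so it starts at byte offset 8 and occupies 2 bytes.
Bytes at offsets 8..9: 08 97.
In big-endian order the high byte comes first in memory.
The bytes are already most-significant first: 0x0897.
0x0897 = 2199.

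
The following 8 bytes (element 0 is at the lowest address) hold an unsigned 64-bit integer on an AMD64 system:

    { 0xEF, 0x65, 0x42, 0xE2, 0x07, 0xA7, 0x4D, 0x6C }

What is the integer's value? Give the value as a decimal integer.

7804077381605549551

Little-endian: lowest address holds the least-significant byte.
Reassemble most-significant byte first: 6C 4D A7 07 E2 42 65 EF → 0x6C4DA707E24265EF.
0x6C4DA707E24265EF = 7804077381605549551.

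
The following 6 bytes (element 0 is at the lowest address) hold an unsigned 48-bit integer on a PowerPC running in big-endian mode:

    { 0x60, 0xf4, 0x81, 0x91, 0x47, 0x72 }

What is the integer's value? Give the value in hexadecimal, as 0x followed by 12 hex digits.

Big-endian: lowest address holds the most-significant byte.
The bytes are already most-significant first: 0x60F481914772.

0x60F481914772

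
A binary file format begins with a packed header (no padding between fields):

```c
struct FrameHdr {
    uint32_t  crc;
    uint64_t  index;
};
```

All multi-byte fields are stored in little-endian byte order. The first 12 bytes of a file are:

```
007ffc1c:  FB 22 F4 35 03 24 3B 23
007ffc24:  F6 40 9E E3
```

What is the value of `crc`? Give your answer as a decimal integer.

905192187

`crc` is the first field, at byte offset 0, occupying 4 bytes.
Bytes at offsets 0..3: FB 22 F4 35.
In little-endian order the low byte comes first in memory.
Reassemble most-significant byte first: 35 F4 22 FB → 0x35F422FB.
0x35F422FB = 905192187.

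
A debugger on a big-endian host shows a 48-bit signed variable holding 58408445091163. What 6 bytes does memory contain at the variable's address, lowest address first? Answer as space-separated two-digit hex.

58408445091163 in hexadecimal, padded to 48 bits, is 0x351F469F1D5B.
Split into bytes (most-significant first): 35 1F 46 9F 1D 5B.
Big-endian stores the most-significant byte at the lowest address.
So the memory order matches the most-significant-first order: 35 1F 46 9F 1D 5B.

35 1F 46 9F 1D 5B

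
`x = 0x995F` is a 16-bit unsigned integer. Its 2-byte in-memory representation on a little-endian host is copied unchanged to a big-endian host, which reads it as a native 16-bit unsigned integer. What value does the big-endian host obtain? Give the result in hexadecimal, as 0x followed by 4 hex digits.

Stored little-endian, the bytes at ascending addresses are 5F 99.
Read back as big-endian, the last byte is least significant, giving 0x5F99.

0x5F99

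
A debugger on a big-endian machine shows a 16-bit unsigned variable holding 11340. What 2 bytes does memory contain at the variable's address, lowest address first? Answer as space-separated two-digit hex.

2C 4C

11340 in hexadecimal, padded to 16 bits, is 0x2C4C.
Split into bytes (most-significant first): 2C 4C.
In big-endian order the high byte comes first in memory.
So the memory order matches the most-significant-first order: 2C 4C.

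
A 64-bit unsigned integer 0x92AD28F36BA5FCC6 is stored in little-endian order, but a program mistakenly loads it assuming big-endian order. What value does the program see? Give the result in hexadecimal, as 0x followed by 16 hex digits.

Stored little-endian, the bytes at ascending addresses are C6 FC A5 6B F3 28 AD 92.
Read back as big-endian, the last byte is least significant, giving 0xC6FCA56BF328AD92.

0xC6FCA56BF328AD92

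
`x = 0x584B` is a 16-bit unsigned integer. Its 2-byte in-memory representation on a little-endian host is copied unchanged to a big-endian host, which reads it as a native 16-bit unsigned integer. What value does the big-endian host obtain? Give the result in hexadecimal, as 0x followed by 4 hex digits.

Stored little-endian, the bytes at ascending addresses are 4B 58.
Read back as big-endian, the last byte is least significant, giving 0x4B58.

0x4B58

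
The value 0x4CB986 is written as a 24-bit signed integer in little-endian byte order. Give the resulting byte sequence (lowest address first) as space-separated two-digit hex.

Split into bytes (most-significant first): 4C B9 86.
Little-endian: lowest address holds the least-significant byte.
So at ascending addresses the bytes are 86 B9 4C.

86 B9 4C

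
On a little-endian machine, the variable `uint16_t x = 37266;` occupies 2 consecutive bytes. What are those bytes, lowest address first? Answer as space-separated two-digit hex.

37266 in hexadecimal, padded to 16 bits, is 0x9192.
Split into bytes (most-significant first): 91 92.
Little-endian: lowest address holds the least-significant byte.
So at ascending addresses the bytes are 92 91.

92 91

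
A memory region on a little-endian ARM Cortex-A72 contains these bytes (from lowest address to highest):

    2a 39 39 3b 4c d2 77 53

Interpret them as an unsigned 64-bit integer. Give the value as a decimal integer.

6014507052229540138

In little-endian order the low byte comes first in memory.
Reassemble most-significant byte first: 53 77 D2 4C 3B 39 39 2A → 0x5377D24C3B39392A.
0x5377D24C3B39392A = 6014507052229540138.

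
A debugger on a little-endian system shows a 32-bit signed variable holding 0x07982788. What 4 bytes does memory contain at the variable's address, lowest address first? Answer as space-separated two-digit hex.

Split into bytes (most-significant first): 07 98 27 88.
Little-endian: lowest address holds the least-significant byte.
So at ascending addresses the bytes are 88 27 98 07.

88 27 98 07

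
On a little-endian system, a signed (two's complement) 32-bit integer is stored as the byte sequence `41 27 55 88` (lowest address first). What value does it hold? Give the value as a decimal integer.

-2007685311

Little-endian stores the least-significant byte at the lowest address.
Reassemble most-significant byte first: 88 55 27 41 → 0x88552741.
Top bit is set, so as a signed 32-bit value this is 0x88552741 − 2^32 = -2007685311.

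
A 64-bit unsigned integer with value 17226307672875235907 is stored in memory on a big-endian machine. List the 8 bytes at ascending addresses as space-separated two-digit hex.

17226307672875235907 in hexadecimal, padded to 64 bits, is 0xEF10238F41507A43.
Split into bytes (most-significant first): EF 10 23 8F 41 50 7A 43.
Big-endian stores the most-significant byte at the lowest address.
So the memory order matches the most-significant-first order: EF 10 23 8F 41 50 7A 43.

EF 10 23 8F 41 50 7A 43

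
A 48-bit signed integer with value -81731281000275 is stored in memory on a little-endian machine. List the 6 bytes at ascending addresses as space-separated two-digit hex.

AD 68 07 74 AA B5

Two's complement of -81731281000275 in 48 bits: 81731281000275 = 0x4A558BF89753; invert → 0xB5AA740768AC; add 1 → 0xB5AA740768AD.
Split into bytes (most-significant first): B5 AA 74 07 68 AD.
In little-endian order the low byte comes first in memory.
So at ascending addresses the bytes are AD 68 07 74 AA B5.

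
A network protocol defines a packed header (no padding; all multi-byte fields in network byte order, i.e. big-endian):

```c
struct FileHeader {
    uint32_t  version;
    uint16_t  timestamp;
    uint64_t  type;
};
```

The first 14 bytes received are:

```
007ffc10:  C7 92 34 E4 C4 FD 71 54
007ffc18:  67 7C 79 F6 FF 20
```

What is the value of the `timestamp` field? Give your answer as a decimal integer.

50429

`timestamp` follows `version` (4 bytes), so it starts at byte offset 4 and occupies 2 bytes.
Bytes at offsets 4..5: C4 FD.
Big-endian stores the most-significant byte at the lowest address.
The bytes are already most-significant first: 0xC4FD.
0xC4FD = 50429.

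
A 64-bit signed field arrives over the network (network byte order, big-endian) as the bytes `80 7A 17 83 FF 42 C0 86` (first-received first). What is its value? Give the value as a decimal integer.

-9189006234005356410

In big-endian order the high byte comes first in memory.
The bytes are already most-significant first: 0x807A1783FF42C086.
Top bit is set, so as a signed 64-bit value this is 0x807A1783FF42C086 − 2^64 = -9189006234005356410.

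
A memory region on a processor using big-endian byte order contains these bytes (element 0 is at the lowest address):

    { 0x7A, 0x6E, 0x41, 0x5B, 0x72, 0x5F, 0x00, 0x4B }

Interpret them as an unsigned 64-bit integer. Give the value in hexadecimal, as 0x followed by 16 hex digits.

In big-endian order the high byte comes first in memory.
The bytes are already most-significant first: 0x7A6E415B725F004B.

0x7A6E415B725F004B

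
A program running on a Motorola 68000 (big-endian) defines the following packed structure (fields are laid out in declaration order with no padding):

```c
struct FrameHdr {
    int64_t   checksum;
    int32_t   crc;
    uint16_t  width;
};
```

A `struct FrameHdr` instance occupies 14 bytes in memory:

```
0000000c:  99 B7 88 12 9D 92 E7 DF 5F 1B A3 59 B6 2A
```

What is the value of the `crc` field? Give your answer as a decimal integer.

`crc` follows `checksum` (8 bytes), so it starts at byte offset 8 and occupies 4 bytes.
Bytes at offsets 8..11: 5F 1B A3 59.
In big-endian order the high byte comes first in memory.
The bytes are already most-significant first: 0x5F1BA359.
0x5F1BA359 = 1595646809.

1595646809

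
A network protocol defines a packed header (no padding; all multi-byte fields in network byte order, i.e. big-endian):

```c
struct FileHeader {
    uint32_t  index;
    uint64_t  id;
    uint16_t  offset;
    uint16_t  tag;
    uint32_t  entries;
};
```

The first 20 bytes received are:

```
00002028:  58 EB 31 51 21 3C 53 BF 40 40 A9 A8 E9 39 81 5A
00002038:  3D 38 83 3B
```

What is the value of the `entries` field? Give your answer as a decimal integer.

`entries` follows `index` (4 B), `id` (8 B), `offset` (2 B), `tag` (2 B), so it starts at offset 4 + 8 + 2 + 2 = 16 and occupies 4 bytes.
Bytes at offsets 16..19: 3D 38 83 3B.
Big-endian: lowest address holds the most-significant byte.
The bytes are already most-significant first: 0x3D38833B.
0x3D38833B = 1027113787.

1027113787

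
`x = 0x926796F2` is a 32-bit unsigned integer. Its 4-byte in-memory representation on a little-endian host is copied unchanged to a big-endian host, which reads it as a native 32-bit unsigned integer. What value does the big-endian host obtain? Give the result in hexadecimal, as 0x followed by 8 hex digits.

0xF2966792

Stored little-endian, the bytes at ascending addresses are F2 96 67 92.
Read back as big-endian, the last byte is least significant, giving 0xF2966792.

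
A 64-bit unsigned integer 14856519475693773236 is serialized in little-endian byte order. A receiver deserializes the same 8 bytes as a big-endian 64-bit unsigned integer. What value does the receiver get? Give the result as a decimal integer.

14856519475693773236 in 64-bit hexadecimal is 0xCE2CF5BFFB6661B4.
Stored little-endian, the bytes at ascending addresses are B4 61 66 FB BF F5 2C CE.
Read back as big-endian, the last byte is least significant, giving 0xB46166FBBFF52CCE.
0xB46166FBBFF52CCE = 12997783231011302606.

12997783231011302606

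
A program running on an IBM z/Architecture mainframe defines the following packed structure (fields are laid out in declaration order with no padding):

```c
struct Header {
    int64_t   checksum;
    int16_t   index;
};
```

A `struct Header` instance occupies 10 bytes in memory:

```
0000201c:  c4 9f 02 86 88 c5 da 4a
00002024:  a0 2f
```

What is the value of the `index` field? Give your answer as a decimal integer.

`index` follows `checksum` (8 bytes), so it starts at byte offset 8 and occupies 2 bytes.
Bytes at offsets 8..9: A0 2F.
Big-endian stores the most-significant byte at the lowest address.
The bytes are already most-significant first: 0xA02F.
Top bit is set, so as a signed 16-bit value this is 0xA02F − 2^16 = -24529.

-24529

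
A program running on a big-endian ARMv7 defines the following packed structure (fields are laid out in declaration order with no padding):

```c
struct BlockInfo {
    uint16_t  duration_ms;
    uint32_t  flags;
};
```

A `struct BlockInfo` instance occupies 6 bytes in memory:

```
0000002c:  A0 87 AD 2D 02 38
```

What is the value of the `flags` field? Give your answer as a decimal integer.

2905408056

`flags` follows `duration_ms` (2 bytes), so it starts at byte offset 2 and occupies 4 bytes.
Bytes at offsets 2..5: AD 2D 02 38.
Big-endian stores the most-significant byte at the lowest address.
The bytes are already most-significant first: 0xAD2D0238.
0xAD2D0238 = 2905408056.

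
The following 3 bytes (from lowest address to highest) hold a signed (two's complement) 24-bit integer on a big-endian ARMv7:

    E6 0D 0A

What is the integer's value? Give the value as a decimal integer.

-1700598

Big-endian: lowest address holds the most-significant byte.
The bytes are already most-significant first: 0xE60D0A.
Top bit is set, so as a signed 24-bit value this is 0xE60D0A − 2^24 = -1700598.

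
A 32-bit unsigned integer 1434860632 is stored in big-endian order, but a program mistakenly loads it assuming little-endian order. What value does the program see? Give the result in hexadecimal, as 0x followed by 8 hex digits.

0x583C8655

1434860632 in 32-bit hexadecimal is 0x55863C58.
Stored big-endian, the bytes at ascending addresses are 55 86 3C 58.
Read back as little-endian, the first byte is least significant, giving 0x583C8655.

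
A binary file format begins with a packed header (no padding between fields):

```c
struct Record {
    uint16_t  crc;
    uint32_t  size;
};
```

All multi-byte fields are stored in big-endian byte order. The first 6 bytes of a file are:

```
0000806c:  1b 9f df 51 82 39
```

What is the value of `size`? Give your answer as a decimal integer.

3746660921

`size` follows `crc` (2 bytes), so it starts at byte offset 2 and occupies 4 bytes.
Bytes at offsets 2..5: DF 51 82 39.
In big-endian order the high byte comes first in memory.
The bytes are already most-significant first: 0xDF518239.
0xDF518239 = 3746660921.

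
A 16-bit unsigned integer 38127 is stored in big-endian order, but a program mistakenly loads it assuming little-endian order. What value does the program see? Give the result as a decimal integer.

38127 in 16-bit hexadecimal is 0x94EF.
Stored big-endian, the bytes at ascending addresses are 94 EF.
Read back as little-endian, the first byte is least significant, giving 0xEF94.
0xEF94 = 61332.

61332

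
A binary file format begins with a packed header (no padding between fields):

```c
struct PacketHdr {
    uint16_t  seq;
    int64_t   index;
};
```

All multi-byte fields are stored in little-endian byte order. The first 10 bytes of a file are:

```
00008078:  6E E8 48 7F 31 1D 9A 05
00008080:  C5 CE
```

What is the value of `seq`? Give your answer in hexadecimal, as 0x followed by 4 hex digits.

0xE86E

`seq` is the first field, at byte offset 0, occupying 2 bytes.
Bytes at offsets 0..1: 6E E8.
Little-endian stores the least-significant byte at the lowest address.
Reassemble most-significant byte first: E8 6E → 0xE86E.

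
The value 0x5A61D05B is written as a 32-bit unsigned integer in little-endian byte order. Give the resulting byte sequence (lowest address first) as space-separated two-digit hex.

5B D0 61 5A

Split into bytes (most-significant first): 5A 61 D0 5B.
In little-endian order the low byte comes first in memory.
So at ascending addresses the bytes are 5B D0 61 5A.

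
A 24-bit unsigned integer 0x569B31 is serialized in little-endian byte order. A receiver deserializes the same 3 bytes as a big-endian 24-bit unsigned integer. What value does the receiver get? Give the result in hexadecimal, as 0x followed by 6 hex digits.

Stored little-endian, the bytes at ascending addresses are 31 9B 56.
Read back as big-endian, the last byte is least significant, giving 0x319B56.

0x319B56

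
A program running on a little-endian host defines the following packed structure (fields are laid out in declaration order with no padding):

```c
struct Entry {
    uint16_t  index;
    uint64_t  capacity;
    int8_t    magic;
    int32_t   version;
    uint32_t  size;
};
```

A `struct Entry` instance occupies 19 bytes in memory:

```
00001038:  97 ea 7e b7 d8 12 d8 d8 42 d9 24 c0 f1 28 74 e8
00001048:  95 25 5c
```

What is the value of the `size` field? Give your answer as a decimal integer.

1545967080

`size` follows `index` (2 B), `capacity` (8 B), `magic` (1 B), `version` (4 B), so it starts at offset 2 + 8 + 1 + 4 = 15 and occupies 4 bytes.
Bytes at offsets 15..18: E8 95 25 5C.
Little-endian: lowest address holds the least-significant byte.
Reassemble most-significant byte first: 5C 25 95 E8 → 0x5C2595E8.
0x5C2595E8 = 1545967080.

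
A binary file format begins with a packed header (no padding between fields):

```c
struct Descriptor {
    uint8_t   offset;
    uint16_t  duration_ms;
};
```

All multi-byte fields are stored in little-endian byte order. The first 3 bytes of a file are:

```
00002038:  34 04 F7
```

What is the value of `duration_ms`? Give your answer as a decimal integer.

63236

`duration_ms` follows `offset` (1 byte), so it starts at byte offset 1 and occupies 2 bytes.
Bytes at offsets 1..2: 04 F7.
Little-endian: lowest address holds the least-significant byte.
Reassemble most-significant byte first: F7 04 → 0xF704.
0xF704 = 63236.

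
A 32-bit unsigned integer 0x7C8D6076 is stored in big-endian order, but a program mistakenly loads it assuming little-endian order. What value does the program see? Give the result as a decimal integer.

Stored big-endian, the bytes at ascending addresses are 7C 8D 60 76.
Read back as little-endian, the first byte is least significant, giving 0x76608D7C.
0x76608D7C = 1986039164.

1986039164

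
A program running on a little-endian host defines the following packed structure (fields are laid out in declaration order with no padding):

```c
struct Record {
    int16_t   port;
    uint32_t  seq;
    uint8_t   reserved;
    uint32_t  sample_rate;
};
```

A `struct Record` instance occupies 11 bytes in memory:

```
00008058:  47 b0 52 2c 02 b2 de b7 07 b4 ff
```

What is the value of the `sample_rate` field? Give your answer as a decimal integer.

`sample_rate` follows `port` (2 B), `seq` (4 B), `reserved` (1 B), so it starts at offset 2 + 4 + 1 = 7 and occupies 4 bytes.
Bytes at offsets 7..10: B7 07 B4 FF.
In little-endian order the low byte comes first in memory.
Reassemble most-significant byte first: FF B4 07 B7 → 0xFFB407B7.
0xFFB407B7 = 4289988535.

4289988535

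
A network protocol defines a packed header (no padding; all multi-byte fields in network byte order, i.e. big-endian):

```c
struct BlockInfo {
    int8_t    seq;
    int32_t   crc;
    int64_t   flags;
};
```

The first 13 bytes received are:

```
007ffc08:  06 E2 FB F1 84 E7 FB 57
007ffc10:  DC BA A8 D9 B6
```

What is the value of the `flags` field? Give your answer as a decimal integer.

`flags` follows `seq` (1 B), `crc` (4 B), so it starts at offset 1 + 4 = 5 and occupies 8 bytes.
Bytes at offsets 5..12: E7 FB 57 DC BA A8 D9 B6.
In big-endian order the high byte comes first in memory.
The bytes are already most-significant first: 0xE7FB57DCBAA8D9B6.
Top bit is set, so as a signed 64-bit value this is 0xE7FB57DCBAA8D9B6 − 2^64 = -1730693026257774154.

-1730693026257774154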